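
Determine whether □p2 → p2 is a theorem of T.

Yes, valid

Tableau for the negation ¬(□p2 → p2):
1. ¬(□p2 → p2), 0
2. □p2, 0
3. ¬p2, 0
4. p2, 0
Accessibility: 0R0
Branch closes: p2 and ¬p2 both at 0.
All branches of the negation close; one closing branch shown above.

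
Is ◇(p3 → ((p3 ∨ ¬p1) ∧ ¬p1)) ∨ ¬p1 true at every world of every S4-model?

Invalid (countermodel exists)

Tableau for the negation ¬(◇(p3 → ((p3 ∨ ¬p1) ∧ ¬p1)) ∨ ¬p1):
1. ¬(◇(p3 → ((p3 ∨ ¬p1) ∧ ¬p1)) ∨ ¬p1), u
2. ¬◇(p3 → ((p3 ∨ ¬p1) ∧ ¬p1)), u
3. p1, u
4. ¬(p3 → ((p3 ∨ ¬p1) ∧ ¬p1)), u
5. p3, u
6. ¬((p3 ∨ ¬p1) ∧ ¬p1), u
Accessibility: uRu
The negation has an open branch (countermodel exists).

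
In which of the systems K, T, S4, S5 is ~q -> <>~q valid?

T, S4, S5

T-tableau for the negation ~(~q -> <>~q):
1. ~(~q -> <>~q), 0
2. ~q, 0   [~->-rule on 1]
3. ~<>~q, 0   [~->-rule on 1]
4. q, 0   [~<>-rule on 3 via 0R0]
Accessibility: 0R0
Branch closes: q and ~q both at 0.
Every branch closes (one shown): valid in T, hence also in S4, S5 (every theorem of T is a theorem of S4 and S5).
K-tableau for the negation ~(~q -> <>~q):
1. ~(~q -> <>~q), 0
2. ~q, 0   [~->-rule on 1]
3. ~<>~q, 0   [~->-rule on 1]
Complete open branch: countermodel on a K-frame, so not valid in K.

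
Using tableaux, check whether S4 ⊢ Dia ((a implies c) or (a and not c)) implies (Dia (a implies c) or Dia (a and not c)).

Valid in S4

Tableau for the negation not (Dia ((a implies c) or (a and not c)) implies (Dia (a implies c) or Dia (a and not c))):
1. not (Dia ((a implies c) or (a and not c)) implies (Dia (a implies c) or Dia (a and not c))), 0
2. Dia ((a implies c) or (a and not c)), 0
3. not (Dia (a implies c) or Dia (a and not c)), 0
4. not Dia (a implies c), 0
5. not Dia (a and not c), 0
6. not (a implies c), 0
7. a, 0
8. not c, 0
9. not (a and not c), 0
10. c, 0
Accessibility: 0R0
Branch closes: c and not c both at 0.
All branches of the negation close; one closing branch shown above.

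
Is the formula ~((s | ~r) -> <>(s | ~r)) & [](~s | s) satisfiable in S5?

1. ~((s | ~r) -> <>(s | ~r)) & [](~s | s), w0
2. ~((s | ~r) -> <>(s | ~r)), w0
3. [](~s | s), w0
4. s | ~r, w0
5. ~<>(s | ~r), w0
6. ~s | s, w0
7. ~(s | ~r), w0
8. ~s, w0
9. r, w0
10. ~r, w0
Accessibility: w0Rw0
Branch closes: r and ~r both at w0.
(One branch shown.) All branches close.

Unsatisfiable (every branch closes)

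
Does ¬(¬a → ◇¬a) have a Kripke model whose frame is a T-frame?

1. ¬(¬a → ◇¬a), w0
2. ¬a, w0
3. ¬◇¬a, w0
4. a, w0
Accessibility: w0Rw0
Branch closes: a and ¬a both at w0.
Every branch closes; the branch above is one of them.

No, unsatisfiable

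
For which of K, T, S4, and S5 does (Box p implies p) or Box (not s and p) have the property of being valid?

K-tableau for the negation not ((Box p implies p) or Box (not s and p)):
1. not ((Box p implies p) or Box (not s and p)), u
2. not (Box p implies p), u   [neg-or-rule on 1]
3. not Box (not s and p), u   [neg-or-rule on 1]
4. Box p, u   [neg-implies-rule on 2]
5. not p, u   [neg-implies-rule on 2]
6. not (not s and p), v   [neg-Box-rule on 3: fresh world v, uRv]
7. p, v   [Box-rule on 4 via uRv]
8. s, v   [neg-and-rule on 6 (branches; this branch)]
Accessibility: uRv
Complete open branch: countermodel on a K-frame, so not valid in K.
T-tableau for the negation not ((Box p implies p) or Box (not s and p)):
1. not ((Box p implies p) or Box (not s and p)), u
2. not (Box p implies p), u   [neg-or-rule on 1]
3. not Box (not s and p), u   [neg-or-rule on 1]
4. Box p, u   [neg-implies-rule on 2]
5. not p, u   [neg-implies-rule on 2]
6. p, u   [Box-rule on 4 via uRu]
Accessibility: uRu
Branch closes: p and not p both at u.
Every branch closes (one shown): valid in T, hence also in S4, S5 (every theorem of T is a theorem of S4 and S5).

T, S4, S5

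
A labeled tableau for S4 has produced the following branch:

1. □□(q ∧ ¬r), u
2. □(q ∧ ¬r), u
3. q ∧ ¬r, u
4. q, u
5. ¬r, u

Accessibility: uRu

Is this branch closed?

No, open

There is no literal clash: for every atom and world, at most one sign appears.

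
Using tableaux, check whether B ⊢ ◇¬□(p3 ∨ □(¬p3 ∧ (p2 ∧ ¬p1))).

No, not valid

Tableau for the negation ¬◇¬□(p3 ∨ □(¬p3 ∧ (p2 ∧ ¬p1))):
1. ¬◇¬□(p3 ∨ □(¬p3 ∧ (p2 ∧ ¬p1))), 0
2. □(p3 ∨ □(¬p3 ∧ (p2 ∧ ¬p1))), 0   [¬◇-rule on 1 via 0R0]
3. p3 ∨ □(¬p3 ∧ (p2 ∧ ¬p1)), 0   [□-rule on 2 via 0R0]
4. □(¬p3 ∧ (p2 ∧ ¬p1)), 0   [∨-rule on 3 (branches; this branch)]
5. ¬p3 ∧ (p2 ∧ ¬p1), 0   [□-rule on 4 via 0R0]
6. ¬p3, 0   [∧-rule on 5]
7. p2 ∧ ¬p1, 0   [∧-rule on 5]
8. p2, 0   [∧-rule on 7]
9. ¬p1, 0   [∧-rule on 7]
Accessibility: 0R0
The negation has an open branch (countermodel exists).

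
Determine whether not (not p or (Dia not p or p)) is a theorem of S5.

Tableau for the negation not p or (Dia not p or p):
1. not p or (Dia not p or p), u
2. Dia not p or p, u   [or-rule on 1 (branches; this branch)]
3. p, u   [or-rule on 2 (branches; this branch)]
Accessibility: uRu
The negation has an open branch (countermodel exists).

No, not valid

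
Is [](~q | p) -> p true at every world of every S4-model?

Not valid

Tableau for the negation ~([](~q | p) -> p):
1. ~([](~q | p) -> p), 0
2. [](~q | p), 0
3. ~p, 0
4. ~q | p, 0
5. ~q, 0
Accessibility: 0R0
The negation has an open branch (countermodel exists).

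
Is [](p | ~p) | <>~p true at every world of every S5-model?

Tableau for the negation ~([](p | ~p) | <>~p):
1. ~([](p | ~p) | <>~p), w0
2. ~[](p | ~p), w0   [~|-rule on 1]
3. ~<>~p, w0   [~|-rule on 1]
4. p, w0   [~<>-rule on 3 via w0Rw0]
5. ~(p | ~p), w1   [~[]-rule on 2: fresh world w1, w0Rw1]
6. ~p, w1   [~|-rule on 5]
7. p, w1   [~|-rule on 5]
Accessibility: w0Rw0, w0Rw1, w1Rw0, w1Rw1
Branch closes: p and ~p both at w1.
All branches of the negation close; one closing branch shown above.

Valid in S5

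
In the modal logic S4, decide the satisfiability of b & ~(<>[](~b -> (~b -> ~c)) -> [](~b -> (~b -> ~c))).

Yes, satisfiable

1. b & ~(<>[](~b -> (~b -> ~c)) -> [](~b -> (~b -> ~c))), u
2. b, u
3. ~(<>[](~b -> (~b -> ~c)) -> [](~b -> (~b -> ~c))), u
4. <>[](~b -> (~b -> ~c)), u
5. ~[](~b -> (~b -> ~c)), u
6. [](~b -> (~b -> ~c)), v
7. ~b -> (~b -> ~c), v
8. ~b -> ~c, v
9. ~c, v
10. ~(~b -> (~b -> ~c)), w
11. ~b, w
12. ~(~b -> ~c), w
13. c, w
Accessibility: uRu, uRv, uRw, vRv, wRw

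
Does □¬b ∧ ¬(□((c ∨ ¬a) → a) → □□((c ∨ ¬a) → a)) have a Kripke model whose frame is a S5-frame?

1. □¬b ∧ ¬(□((c ∨ ¬a) → a) → □□((c ∨ ¬a) → a)), 0
2. □¬b, 0
3. ¬(□((c ∨ ¬a) → a) → □□((c ∨ ¬a) → a)), 0
4. □((c ∨ ¬a) → a), 0
5. ¬□□((c ∨ ¬a) → a), 0
6. ¬b, 0
7. (c ∨ ¬a) → a, 0
8. ¬(c ∨ ¬a), 0
9. ¬c, 0
10. a, 0
11. ¬□((c ∨ ¬a) → a), 1
12. ¬b, 1
13. (c ∨ ¬a) → a, 1
14. ¬(c ∨ ¬a), 1
15. ¬c, 1
16. a, 1
17. ¬((c ∨ ¬a) → a), 2
18. c ∨ ¬a, 2
19. ¬a, 2
20. ¬b, 2
21. (c ∨ ¬a) → a, 2
22. ¬(c ∨ ¬a), 2
23. ¬c, 2
24. a, 2
Accessibility: 0R0, 0R1, 0R2, 1R0, 1R1, 1R2, 2R0, 2R1, 2R2
Branch closes: a and ¬a both at 2.
(One branch shown.) All branches close.

No, unsatisfiable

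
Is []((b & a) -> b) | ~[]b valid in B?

Tableau for the negation ~([]((b & a) -> b) | ~[]b):
1. ~([]((b & a) -> b) | ~[]b), 0
2. ~[]((b & a) -> b), 0
3. []b, 0
4. b, 0
5. ~((b & a) -> b), 1
6. b & a, 1
7. ~b, 1
8. b, 1
9. a, 1
Accessibility: 0R0, 0R1, 1R0, 1R1
Branch closes: b and ~b both at 1.
All branches of the negation close; one closing branch shown above.

Valid in B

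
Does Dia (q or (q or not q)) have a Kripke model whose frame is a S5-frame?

1. Dia (q or (q or not q)), 0
2. q or (q or not q), 1   [Dia-rule on 1: fresh world 1, 0R1]
3. q or not q, 1   [or-rule on 2 (branches; this branch)]
4. not q, 1   [or-rule on 3 (branches; this branch)]
Accessibility: 0R0, 0R1, 1R0, 1R1

Satisfiable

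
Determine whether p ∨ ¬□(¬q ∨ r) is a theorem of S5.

Not valid

Tableau for the negation ¬(p ∨ ¬□(¬q ∨ r)):
1. ¬(p ∨ ¬□(¬q ∨ r)), 0
2. ¬p, 0
3. □(¬q ∨ r), 0
4. ¬q ∨ r, 0
5. r, 0
Accessibility: 0R0
The negation has an open branch (countermodel exists).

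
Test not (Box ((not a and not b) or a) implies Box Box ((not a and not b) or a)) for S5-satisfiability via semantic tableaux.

1. not (Box ((not a and not b) or a) implies Box Box ((not a and not b) or a)), 0
2. Box ((not a and not b) or a), 0
3. not Box Box ((not a and not b) or a), 0
4. (not a and not b) or a, 0
5. not a and not b, 0
6. not a, 0
7. not b, 0
8. not Box ((not a and not b) or a), 1
9. (not a and not b) or a, 1
10. not a and not b, 1
11. not a, 1
12. not b, 1
13. not ((not a and not b) or a), 2
14. not (not a and not b), 2
15. not a, 2
16. (not a and not b) or a, 2
17. b, 2
18. not a and not b, 2
19. not b, 2
Accessibility: 0R0, 0R1, 0R2, 1R0, 1R1, 1R2, 2R0, 2R1, 2R2
Branch closes: b and not b both at 2.
(One branch shown.) All branches close.

Unsatisfiable (every branch closes)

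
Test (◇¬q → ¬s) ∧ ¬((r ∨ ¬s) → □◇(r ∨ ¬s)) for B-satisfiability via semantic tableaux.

Unsatisfiable (every branch closes)

1. (◇¬q → ¬s) ∧ ¬((r ∨ ¬s) → □◇(r ∨ ¬s)), u
2. ◇¬q → ¬s, u   [∧-rule on 1]
3. ¬((r ∨ ¬s) → □◇(r ∨ ¬s)), u   [∧-rule on 1]
4. r ∨ ¬s, u   [¬→-rule on 3]
5. ¬□◇(r ∨ ¬s), u   [¬→-rule on 3]
6. ¬◇¬q, u   [→-rule on 2 (branches; this branch)]
7. q, u   [¬◇-rule on 6 via uRu]
8. ¬s, u   [∨-rule on 4 (branches; this branch)]
9. ¬◇(r ∨ ¬s), v   [¬□-rule on 5: fresh world v, uRv]
10. q, v   [¬◇-rule on 6 via uRv]
11. ¬(r ∨ ¬s), u   [¬◇-rule on 9 via vRu]
12. ¬r, u   [¬∨-rule on 11]
13. s, u   [¬∨-rule on 11]
Accessibility: uRu, uRv, vRu, vRv
Branch closes: s and ¬s both at u.
Every branch closes; the branch above is one of them.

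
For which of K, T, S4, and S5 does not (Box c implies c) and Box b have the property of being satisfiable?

K-tableau for the formula:
1. not (Box c implies c) and Box b, u
2. not (Box c implies c), u   [and-rule on 1]
3. Box b, u   [and-rule on 1]
4. Box c, u   [neg-implies-rule on 2]
5. not c, u   [neg-implies-rule on 2]
Complete open branch: satisfiable in K.
T-tableau for the formula:
1. not (Box c implies c) and Box b, u
2. not (Box c implies c), u   [and-rule on 1]
3. Box b, u   [and-rule on 1]
4. Box c, u   [neg-implies-rule on 2]
5. not c, u   [neg-implies-rule on 2]
6. b, u   [Box-rule on 3 via uRu]
7. c, u   [Box-rule on 4 via uRu]
Accessibility: uRu
Branch closes: c and not c both at u.
Every branch closes (one shown): unsatisfiable in T, hence also in S4, S5 (every S4/S5-frame is a T-frame).

K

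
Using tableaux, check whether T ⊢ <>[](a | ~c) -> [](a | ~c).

Not valid

Tableau for the negation ~(<>[](a | ~c) -> [](a | ~c)):
1. ~(<>[](a | ~c) -> [](a | ~c)), w0
2. <>[](a | ~c), w0   [~->-rule on 1]
3. ~[](a | ~c), w0   [~->-rule on 1]
4. [](a | ~c), w1   [<>-rule on 2: fresh world w1, w0Rw1]
5. a | ~c, w1   [[]-rule on 4 via w1Rw1]
6. ~c, w1   [|-rule on 5 (branches; this branch)]
7. ~(a | ~c), w2   [~[]-rule on 3: fresh world w2, w0Rw2]
8. ~a, w2   [~|-rule on 7]
9. c, w2   [~|-rule on 7]
Accessibility: w0Rw0, w0Rw1, w0Rw2, w1Rw1, w2Rw2
The negation has an open branch (countermodel exists).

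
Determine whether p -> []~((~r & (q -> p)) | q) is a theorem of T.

Tableau for the negation ~(p -> []~((~r & (q -> p)) | q)):
1. ~(p -> []~((~r & (q -> p)) | q)), 0
2. p, 0
3. ~[]~((~r & (q -> p)) | q), 0
4. (~r & (q -> p)) | q, 1
5. q, 1
Accessibility: 0R0, 0R1, 1R1
The negation has an open branch (countermodel exists).

Not valid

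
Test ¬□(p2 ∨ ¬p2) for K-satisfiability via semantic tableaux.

No, unsatisfiable

1. ¬□(p2 ∨ ¬p2), 0
2. ¬(p2 ∨ ¬p2), 1
3. ¬p2, 1
4. p2, 1
Accessibility: 0R1
Branch closes: p2 and ¬p2 both at 1.
(One branch shown.) All branches close.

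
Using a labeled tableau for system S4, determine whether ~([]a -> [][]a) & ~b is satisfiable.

Unsatisfiable

1. ~([]a -> [][]a) & ~b, u
2. ~([]a -> [][]a), u
3. ~b, u
4. []a, u
5. ~[][]a, u
6. a, u
7. ~[]a, v
8. a, v
9. ~a, w
10. a, w
Accessibility: uRu, uRv, uRw, vRv, vRw, wRw
Branch closes: a and ~a both at w.
All branches of the tableau close; one closing branch shown above.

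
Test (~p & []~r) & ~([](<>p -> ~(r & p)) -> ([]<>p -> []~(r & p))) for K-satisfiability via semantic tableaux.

Unsatisfiable (every branch closes)

1. (~p & []~r) & ~([](<>p -> ~(r & p)) -> ([]<>p -> []~(r & p))), u
2. ~p & []~r, u
3. ~([](<>p -> ~(r & p)) -> ([]<>p -> []~(r & p))), u
4. ~p, u
5. []~r, u
6. [](<>p -> ~(r & p)), u
7. ~([]<>p -> []~(r & p)), u
8. []<>p, u
9. ~[]~(r & p), u
10. r & p, v
11. r, v
12. p, v
13. ~r, v
Accessibility: uRv
Branch closes: r and ~r both at v.
(One branch shown.) All branches close.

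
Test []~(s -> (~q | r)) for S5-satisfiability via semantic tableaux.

1. []~(s -> (~q | r)), w0
2. ~(s -> (~q | r)), w0
3. s, w0
4. ~(~q | r), w0
5. q, w0
6. ~r, w0
Accessibility: w0Rw0

Satisfiable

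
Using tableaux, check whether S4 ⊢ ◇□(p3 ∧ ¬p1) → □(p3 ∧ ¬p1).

Tableau for the negation ¬(◇□(p3 ∧ ¬p1) → □(p3 ∧ ¬p1)):
1. ¬(◇□(p3 ∧ ¬p1) → □(p3 ∧ ¬p1)), w0
2. ◇□(p3 ∧ ¬p1), w0   [¬→-rule on 1]
3. ¬□(p3 ∧ ¬p1), w0   [¬→-rule on 1]
4. □(p3 ∧ ¬p1), w1   [◇-rule on 2: fresh world w1, w0Rw1]
5. p3 ∧ ¬p1, w1   [□-rule on 4 via w1Rw1]
6. p3, w1   [∧-rule on 5]
7. ¬p1, w1   [∧-rule on 5]
8. ¬(p3 ∧ ¬p1), w2   [¬□-rule on 3: fresh world w2, w0Rw2]
9. p1, w2   [¬∧-rule on 8 (branches; this branch)]
Accessibility: w0Rw0, w0Rw1, w0Rw2, w1Rw1, w2Rw2
The negation has an open branch (countermodel exists).

No, not valid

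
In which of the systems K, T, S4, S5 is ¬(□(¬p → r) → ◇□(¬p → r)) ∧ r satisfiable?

K

T-tableau for the formula:
1. ¬(□(¬p → r) → ◇□(¬p → r)) ∧ r, w0
2. ¬(□(¬p → r) → ◇□(¬p → r)), w0
3. r, w0
4. □(¬p → r), w0
5. ¬◇□(¬p → r), w0
6. ¬p → r, w0
7. ¬□(¬p → r), w0
8. ¬(¬p → r), w1
9. ¬p, w1
10. ¬r, w1
11. ¬p → r, w1
12. ¬□(¬p → r), w1
13. r, w1
Accessibility: w0Rw0, w0Rw1, w1Rw1
Branch closes: r and ¬r both at w1.
Every branch closes (one shown): unsatisfiable in T, hence also in S4, S5 (every S4/S5-frame is a T-frame).
K-tableau for the formula:
1. ¬(□(¬p → r) → ◇□(¬p → r)) ∧ r, w0
2. ¬(□(¬p → r) → ◇□(¬p → r)), w0
3. r, w0
4. □(¬p → r), w0
5. ¬◇□(¬p → r), w0
Complete open branch: satisfiable in K.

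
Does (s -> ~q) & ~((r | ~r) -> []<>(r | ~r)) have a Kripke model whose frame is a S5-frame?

Unsatisfiable (every branch closes)

1. (s -> ~q) & ~((r | ~r) -> []<>(r | ~r)), u
2. s -> ~q, u
3. ~((r | ~r) -> []<>(r | ~r)), u
4. r | ~r, u
5. ~[]<>(r | ~r), u
6. ~q, u
7. ~r, u
8. ~<>(r | ~r), v
9. ~(r | ~r), u
10. r, u
Accessibility: uRu, uRv, vRu, vRv
Branch closes: r and ~r both at u.
All branches of the tableau close; one closing branch shown above.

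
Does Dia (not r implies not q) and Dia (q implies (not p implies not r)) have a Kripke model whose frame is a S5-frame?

Satisfiable

1. Dia (not r implies not q) and Dia (q implies (not p implies not r)), u
2. Dia (not r implies not q), u
3. Dia (q implies (not p implies not r)), u
4. not r implies not q, v
5. not q, v
6. q implies (not p implies not r), w
7. not p implies not r, w
8. not r, w
Accessibility: uRu, uRv, uRw, vRu, vRv, vRw, wRu, wRv, wRw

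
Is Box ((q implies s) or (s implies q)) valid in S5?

Valid in S5

Tableau for the negation not Box ((q implies s) or (s implies q)):
1. not Box ((q implies s) or (s implies q)), u
2. not ((q implies s) or (s implies q)), v   [neg-Box-rule on 1: fresh world v, uRv]
3. not (q implies s), v   [neg-or-rule on 2]
4. not (s implies q), v   [neg-or-rule on 2]
5. q, v   [neg-implies-rule on 3]
6. not s, v   [neg-implies-rule on 3]
7. s, v   [neg-implies-rule on 4]
8. not q, v   [neg-implies-rule on 4]
Accessibility: uRu, uRv, vRu, vRv
Branch closes: s and not s both at v.
Every branch of the negation's tableau closes; the branch above is one of them.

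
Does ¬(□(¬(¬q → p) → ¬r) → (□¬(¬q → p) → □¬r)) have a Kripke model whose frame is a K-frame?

1. ¬(□(¬(¬q → p) → ¬r) → (□¬(¬q → p) → □¬r)), 0
2. □(¬(¬q → p) → ¬r), 0
3. ¬(□¬(¬q → p) → □¬r), 0
4. □¬(¬q → p), 0
5. ¬□¬r, 0
6. r, 1
7. ¬(¬q → p) → ¬r, 1
8. ¬(¬q → p), 1
9. ¬q, 1
10. ¬p, 1
11. ¬q → p, 1
12. p, 1
Accessibility: 0R1
Branch closes: p and ¬p both at 1.
All branches of the tableau close; one closing branch shown above.

Unsatisfiable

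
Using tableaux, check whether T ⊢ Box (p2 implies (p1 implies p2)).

Tableau for the negation not Box (p2 implies (p1 implies p2)):
1. not Box (p2 implies (p1 implies p2)), w0
2. not (p2 implies (p1 implies p2)), w1
3. p2, w1
4. not (p1 implies p2), w1
5. p1, w1
6. not p2, w1
Accessibility: w0Rw0, w0Rw1, w1Rw1
Branch closes: p2 and not p2 both at w1.
All branches of the negation close; one closing branch shown above.

Valid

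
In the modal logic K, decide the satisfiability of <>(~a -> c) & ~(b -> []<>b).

1. <>(~a -> c) & ~(b -> []<>b), w0
2. <>(~a -> c), w0
3. ~(b -> []<>b), w0
4. b, w0
5. ~[]<>b, w0
6. ~a -> c, w1
7. c, w1
8. ~<>b, w2
Accessibility: w0Rw1, w0Rw2

Satisfiable (open branch found)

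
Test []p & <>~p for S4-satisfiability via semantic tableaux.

Unsatisfiable (every branch closes)

1. []p & <>~p, u
2. []p, u
3. <>~p, u
4. p, u
5. ~p, v
6. p, v
Accessibility: uRu, uRv, vRv
Branch closes: p and ~p both at v.
Every branch closes; the branch above is one of them.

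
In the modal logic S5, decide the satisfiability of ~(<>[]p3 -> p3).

Unsatisfiable

1. ~(<>[]p3 -> p3), u
2. <>[]p3, u
3. ~p3, u
4. []p3, v
5. p3, u
Accessibility: uRu, uRv, vRu, vRv
Branch closes: p3 and ~p3 both at u.
(One branch shown.) All branches close.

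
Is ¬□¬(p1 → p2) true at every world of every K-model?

Invalid (countermodel exists)

Tableau for the negation □¬(p1 → p2):
1. □¬(p1 → p2), w0
The negation has an open branch (countermodel exists).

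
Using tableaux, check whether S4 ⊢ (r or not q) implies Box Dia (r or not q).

Not valid

Tableau for the negation not ((r or not q) implies Box Dia (r or not q)):
1. not ((r or not q) implies Box Dia (r or not q)), u
2. r or not q, u   [neg-implies-rule on 1]
3. not Box Dia (r or not q), u   [neg-implies-rule on 1]
4. not q, u   [or-rule on 2 (branches; this branch)]
5. not Dia (r or not q), v   [neg-Box-rule on 3: fresh world v, uRv]
6. not (r or not q), v   [neg-Dia-rule on 5 via vRv]
7. not r, v   [neg-or-rule on 6]
8. q, v   [neg-or-rule on 6]
Accessibility: uRu, uRv, vRv
The negation has an open branch (countermodel exists).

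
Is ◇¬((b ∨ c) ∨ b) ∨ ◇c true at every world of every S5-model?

Tableau for the negation ¬(◇¬((b ∨ c) ∨ b) ∨ ◇c):
1. ¬(◇¬((b ∨ c) ∨ b) ∨ ◇c), 0
2. ¬◇¬((b ∨ c) ∨ b), 0
3. ¬◇c, 0
4. (b ∨ c) ∨ b, 0
5. ¬c, 0
6. b, 0
Accessibility: 0R0
The negation has an open branch (countermodel exists).

Invalid (countermodel exists)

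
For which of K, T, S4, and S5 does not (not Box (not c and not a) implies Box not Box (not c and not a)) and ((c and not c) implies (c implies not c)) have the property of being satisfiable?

S5-tableau for the formula:
1. not (not Box (not c and not a) implies Box not Box (not c and not a)) and ((c and not c) implies (c implies not c)), w0
2. not (not Box (not c and not a) implies Box not Box (not c and not a)), w0   [and-rule on 1]
3. (c and not c) implies (c implies not c), w0   [and-rule on 1]
4. not Box (not c and not a), w0   [neg-implies-rule on 2]
5. not Box not Box (not c and not a), w0   [neg-implies-rule on 2]
6. c implies not c, w0   [implies-rule on 3 (branches; this branch)]
7. not c, w0   [implies-rule on 6 (branches; this branch)]
8. not (not c and not a), w1   [neg-Box-rule on 4: fresh world w1, w0Rw1]
9. a, w1   [neg-and-rule on 8 (branches; this branch)]
10. Box (not c and not a), w2   [neg-Box-rule on 5: fresh world w2, w0Rw2]
11. not c and not a, w0   [Box-rule on 10 via w2Rw0]
12. not a, w0   [and-rule on 11]
13. not c and not a, w1   [Box-rule on 10 via w2Rw1]
14. not c, w1   [and-rule on 13]
15. not a, w1   [and-rule on 13]
Accessibility: w0Rw0, w0Rw1, w0Rw2, w1Rw0, w1Rw1, w1Rw2, w2Rw0, w2Rw1, w2Rw2
Branch closes: a and not a both at w1.
Every branch closes (one shown): unsatisfiable in S5.
S4-tableau for the formula:
1. not (not Box (not c and not a) implies Box not Box (not c and not a)) and ((c and not c) implies (c implies not c)), w0
2. not (not Box (not c and not a) implies Box not Box (not c and not a)), w0   [and-rule on 1]
3. (c and not c) implies (c implies not c), w0   [and-rule on 1]
4. not Box (not c and not a), w0   [neg-implies-rule on 2]
5. not Box not Box (not c and not a), w0   [neg-implies-rule on 2]
6. c implies not c, w0   [implies-rule on 3 (branches; this branch)]
7. not c, w0   [implies-rule on 6 (branches; this branch)]
8. not (not c and not a), w1   [neg-Box-rule on 4: fresh world w1, w0Rw1]
9. a, w1   [neg-and-rule on 8 (branches; this branch)]
10. Box (not c and not a), w2   [neg-Box-rule on 5: fresh world w2, w0Rw2]
11. not c and not a, w2   [Box-rule on 10 via w2Rw2]
12. not c, w2   [and-rule on 11]
13. not a, w2   [and-rule on 11]
Accessibility: w0Rw0, w0Rw1, w0Rw2, w1Rw1, w2Rw2
Complete open branch: satisfiable in S4, hence also in K, T (this S4-model is also a K-model and a T-model).

K, T, S4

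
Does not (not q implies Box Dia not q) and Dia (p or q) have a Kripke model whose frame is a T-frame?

1. not (not q implies Box Dia not q) and Dia (p or q), 0
2. not (not q implies Box Dia not q), 0
3. Dia (p or q), 0
4. not q, 0
5. not Box Dia not q, 0
6. p or q, 1
7. q, 1
8. not Dia not q, 2
9. q, 2
Accessibility: 0R0, 0R1, 0R2, 1R1, 2R2

Satisfiable (open branch found)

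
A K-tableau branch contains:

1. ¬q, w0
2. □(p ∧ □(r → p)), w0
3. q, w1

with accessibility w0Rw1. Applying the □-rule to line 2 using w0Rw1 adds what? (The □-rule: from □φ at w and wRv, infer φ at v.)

p ∧ □(r → p), w1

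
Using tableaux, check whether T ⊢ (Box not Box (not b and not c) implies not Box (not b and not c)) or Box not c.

Tableau for the negation not ((Box not Box (not b and not c) implies not Box (not b and not c)) or Box not c):
1. not ((Box not Box (not b and not c) implies not Box (not b and not c)) or Box not c), u
2. not (Box not Box (not b and not c) implies not Box (not b and not c)), u   [neg-or-rule on 1]
3. not Box not c, u   [neg-or-rule on 1]
4. Box not Box (not b and not c), u   [neg-implies-rule on 2]
5. Box (not b and not c), u   [neg-implies-rule on 2]
6. not Box (not b and not c), u   [Box-rule on 4 via uRu]
7. not b and not c, u   [Box-rule on 5 via uRu]
8. not b, u   [and-rule on 7]
9. not c, u   [and-rule on 7]
10. c, v   [neg-Box-rule on 3: fresh world v, uRv]
11. not Box (not b and not c), v   [Box-rule on 4 via uRv]
12. not b and not c, v   [Box-rule on 5 via uRv]
13. not b, v   [and-rule on 12]
14. not c, v   [and-rule on 12]
Accessibility: uRu, uRv, vRv
Branch closes: c and not c both at v.
Every branch of the negation's tableau closes; the branch above is one of them.

Valid in T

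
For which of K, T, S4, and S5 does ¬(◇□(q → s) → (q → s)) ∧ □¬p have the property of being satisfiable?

S5-tableau for the formula:
1. ¬(◇□(q → s) → (q → s)) ∧ □¬p, w0
2. ¬(◇□(q → s) → (q → s)), w0
3. □¬p, w0
4. ◇□(q → s), w0
5. ¬(q → s), w0
6. q, w0
7. ¬s, w0
8. ¬p, w0
9. □(q → s), w1
10. ¬p, w1
11. q → s, w0
12. q → s, w1
13. s, w0
Accessibility: w0Rw0, w0Rw1, w1Rw0, w1Rw1
Branch closes: s and ¬s both at w0.
Every branch closes (one shown): unsatisfiable in S5.
S4-tableau for the formula:
1. ¬(◇□(q → s) → (q → s)) ∧ □¬p, w0
2. ¬(◇□(q → s) → (q → s)), w0
3. □¬p, w0
4. ◇□(q → s), w0
5. ¬(q → s), w0
6. q, w0
7. ¬s, w0
8. ¬p, w0
9. □(q → s), w1
10. ¬p, w1
11. q → s, w1
12. s, w1
Accessibility: w0Rw0, w0Rw1, w1Rw1
Complete open branch: satisfiable in S4, hence also in K, T (this S4-model is also a K-model and a T-model).

K, T, S4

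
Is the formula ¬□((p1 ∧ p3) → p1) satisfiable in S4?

Unsatisfiable (every branch closes)

1. ¬□((p1 ∧ p3) → p1), u
2. ¬((p1 ∧ p3) → p1), v
3. p1 ∧ p3, v
4. ¬p1, v
5. p1, v
6. p3, v
Accessibility: uRu, uRv, vRv
Branch closes: p1 and ¬p1 both at v.
All branches of the tableau close; one closing branch shown above.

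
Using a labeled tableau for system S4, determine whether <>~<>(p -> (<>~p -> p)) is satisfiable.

1. <>~<>(p -> (<>~p -> p)), w0
2. ~<>(p -> (<>~p -> p)), w1   [<>-rule on 1: fresh world w1, w0Rw1]
3. ~(p -> (<>~p -> p)), w1   [~<>-rule on 2 via w1Rw1]
4. p, w1   [~->-rule on 3]
5. ~(<>~p -> p), w1   [~->-rule on 3]
6. <>~p, w1   [~->-rule on 5]
7. ~p, w1   [~->-rule on 5]
Accessibility: w0Rw0, w0Rw1, w1Rw1
Branch closes: p and ~p both at w1.
(One branch shown.) All branches close.

Unsatisfiable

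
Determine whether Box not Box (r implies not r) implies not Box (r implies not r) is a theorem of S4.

Tableau for the negation not (Box not Box (r implies not r) implies not Box (r implies not r)):
1. not (Box not Box (r implies not r) implies not Box (r implies not r)), u
2. Box not Box (r implies not r), u   [neg-implies-rule on 1]
3. Box (r implies not r), u   [neg-implies-rule on 1]
4. not Box (r implies not r), u   [Box-rule on 2 via uRu]
5. r implies not r, u   [Box-rule on 3 via uRu]
6. not r, u   [implies-rule on 5 (branches; this branch)]
7. not (r implies not r), v   [neg-Box-rule on 4: fresh world v, uRv]
8. r, v   [neg-implies-rule on 7]
9. not Box (r implies not r), v   [Box-rule on 2 via uRv]
10. r implies not r, v   [Box-rule on 3 via uRv]
11. not r, v   [implies-rule on 10 (branches; this branch)]
Accessibility: uRu, uRv, vRv
Branch closes: r and not r both at v.
Every branch of the negation's tableau closes; the branch above is one of them.

Valid in S4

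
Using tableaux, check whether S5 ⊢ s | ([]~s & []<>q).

Tableau for the negation ~(s | ([]~s & []<>q)):
1. ~(s | ([]~s & []<>q)), w0
2. ~s, w0
3. ~([]~s & []<>q), w0
4. ~[]<>q, w0
5. ~<>q, w1
6. ~q, w0
7. ~q, w1
Accessibility: w0Rw0, w0Rw1, w1Rw0, w1Rw1
The negation has an open branch (countermodel exists).

No, not valid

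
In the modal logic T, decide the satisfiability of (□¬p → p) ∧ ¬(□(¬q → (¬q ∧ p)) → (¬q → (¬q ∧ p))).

No, unsatisfiable

1. (□¬p → p) ∧ ¬(□(¬q → (¬q ∧ p)) → (¬q → (¬q ∧ p))), w0
2. □¬p → p, w0
3. ¬(□(¬q → (¬q ∧ p)) → (¬q → (¬q ∧ p))), w0
4. □(¬q → (¬q ∧ p)), w0
5. ¬(¬q → (¬q ∧ p)), w0
6. ¬q, w0
7. ¬(¬q ∧ p), w0
8. ¬q → (¬q ∧ p), w0
9. ¬□¬p, w0
10. ¬p, w0
11. ¬q ∧ p, w0
12. p, w0
Accessibility: w0Rw0
Branch closes: p and ¬p both at w0.
(One branch shown.) All branches close.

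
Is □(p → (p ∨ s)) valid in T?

Tableau for the negation ¬□(p → (p ∨ s)):
1. ¬□(p → (p ∨ s)), u
2. ¬(p → (p ∨ s)), v
3. p, v
4. ¬(p ∨ s), v
5. ¬p, v
6. ¬s, v
Accessibility: uRu, uRv, vRv
Branch closes: p and ¬p both at v.
All branches of the negation close; one closing branch shown above.

Yes, valid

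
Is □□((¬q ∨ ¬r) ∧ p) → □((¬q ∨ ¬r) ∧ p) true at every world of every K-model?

No, not valid

Tableau for the negation ¬(□□((¬q ∨ ¬r) ∧ p) → □((¬q ∨ ¬r) ∧ p)):
1. ¬(□□((¬q ∨ ¬r) ∧ p) → □((¬q ∨ ¬r) ∧ p)), u
2. □□((¬q ∨ ¬r) ∧ p), u
3. ¬□((¬q ∨ ¬r) ∧ p), u
4. ¬((¬q ∨ ¬r) ∧ p), v
5. □((¬q ∨ ¬r) ∧ p), v
6. ¬p, v
Accessibility: uRv
The negation has an open branch (countermodel exists).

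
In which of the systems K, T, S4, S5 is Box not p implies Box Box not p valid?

S4-tableau for the negation not (Box not p implies Box Box not p):
1. not (Box not p implies Box Box not p), 0
2. Box not p, 0
3. not Box Box not p, 0
4. not p, 0
5. not Box not p, 1
6. not p, 1
7. p, 2
8. not p, 2
Accessibility: 0R0, 0R1, 0R2, 1R1, 1R2, 2R2
Branch closes: p and not p both at 2.
Every branch closes (one shown): valid in S4, hence also in S5 (every theorem of S4 is a theorem of S5).
T-tableau for the negation not (Box not p implies Box Box not p):
1. not (Box not p implies Box Box not p), 0
2. Box not p, 0
3. not Box Box not p, 0
4. not p, 0
5. not Box not p, 1
6. not p, 1
7. p, 2
Accessibility: 0R0, 0R1, 1R1, 1R2, 2R2
Complete open branch: countermodel on a T-frame, so not valid in T, nor in K (the same frame is also a K-frame).

S4, S5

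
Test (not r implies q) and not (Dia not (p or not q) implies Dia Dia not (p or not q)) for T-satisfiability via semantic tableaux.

Unsatisfiable (every branch closes)

1. (not r implies q) and not (Dia not (p or not q) implies Dia Dia not (p or not q)), 0
2. not r implies q, 0
3. not (Dia not (p or not q) implies Dia Dia not (p or not q)), 0
4. Dia not (p or not q), 0
5. not Dia Dia not (p or not q), 0
6. not Dia not (p or not q), 0
7. p or not q, 0
8. q, 0
9. p, 0
10. not (p or not q), 1
11. not p, 1
12. q, 1
13. not Dia not (p or not q), 1
14. p or not q, 1
15. not q, 1
Accessibility: 0R0, 0R1, 1R1
Branch closes: q and not q both at 1.
Every branch closes; the branch above is one of them.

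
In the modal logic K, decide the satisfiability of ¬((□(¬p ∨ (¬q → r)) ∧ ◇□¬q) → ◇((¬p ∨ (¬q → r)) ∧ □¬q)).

1. ¬((□(¬p ∨ (¬q → r)) ∧ ◇□¬q) → ◇((¬p ∨ (¬q → r)) ∧ □¬q)), u
2. □(¬p ∨ (¬q → r)) ∧ ◇□¬q, u
3. ¬◇((¬p ∨ (¬q → r)) ∧ □¬q), u
4. □(¬p ∨ (¬q → r)), u
5. ◇□¬q, u
6. □¬q, v
7. ¬((¬p ∨ (¬q → r)) ∧ □¬q), v
8. ¬p ∨ (¬q → r), v
9. ¬□¬q, v
10. ¬q → r, v
11. r, v
12. q, w
13. ¬q, w
Accessibility: uRv, vRw
Branch closes: q and ¬q both at w.
Every branch closes; the branch above is one of them.

Unsatisfiable (every branch closes)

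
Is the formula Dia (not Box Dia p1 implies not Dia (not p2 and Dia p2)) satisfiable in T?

Yes, satisfiable

1. Dia (not Box Dia p1 implies not Dia (not p2 and Dia p2)), u
2. not Box Dia p1 implies not Dia (not p2 and Dia p2), v
3. not Dia (not p2 and Dia p2), v
4. not (not p2 and Dia p2), v
5. not Dia p2, v
6. not p2, v
Accessibility: uRu, uRv, vRv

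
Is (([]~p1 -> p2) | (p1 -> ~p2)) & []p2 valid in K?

Tableau for the negation ~((([]~p1 -> p2) | (p1 -> ~p2)) & []p2):
1. ~((([]~p1 -> p2) | (p1 -> ~p2)) & []p2), 0
2. ~[]p2, 0   [~&-rule on 1 (branches; this branch)]
3. ~p2, 1   [~[]-rule on 2: fresh world 1, 0R1]
Accessibility: 0R1
The negation has an open branch (countermodel exists).

No, not valid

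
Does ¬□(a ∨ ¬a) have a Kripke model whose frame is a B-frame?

Unsatisfiable

1. ¬□(a ∨ ¬a), 0
2. ¬(a ∨ ¬a), 1
3. ¬a, 1
4. a, 1
Accessibility: 0R0, 0R1, 1R0, 1R1
Branch closes: a and ¬a both at 1.
Every branch closes; the branch above is one of them.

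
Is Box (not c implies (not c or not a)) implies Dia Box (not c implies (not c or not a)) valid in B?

Valid

Tableau for the negation not (Box (not c implies (not c or not a)) implies Dia Box (not c implies (not c or not a))):
1. not (Box (not c implies (not c or not a)) implies Dia Box (not c implies (not c or not a))), w0
2. Box (not c implies (not c or not a)), w0
3. not Dia Box (not c implies (not c or not a)), w0
4. not c implies (not c or not a), w0
5. not Box (not c implies (not c or not a)), w0
6. not c or not a, w0
7. not a, w0
8. not (not c implies (not c or not a)), w1
9. not c, w1
10. not (not c or not a), w1
11. c, w1
12. a, w1
Accessibility: w0Rw0, w0Rw1, w1Rw0, w1Rw1
Branch closes: c and not c both at w1.
Every branch of the negation's tableau closes; the branch above is one of them.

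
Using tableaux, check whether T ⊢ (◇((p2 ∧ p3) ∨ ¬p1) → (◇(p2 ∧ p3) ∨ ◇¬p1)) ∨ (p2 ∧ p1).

Yes, valid

Tableau for the negation ¬((◇((p2 ∧ p3) ∨ ¬p1) → (◇(p2 ∧ p3) ∨ ◇¬p1)) ∨ (p2 ∧ p1)):
1. ¬((◇((p2 ∧ p3) ∨ ¬p1) → (◇(p2 ∧ p3) ∨ ◇¬p1)) ∨ (p2 ∧ p1)), u
2. ¬(◇((p2 ∧ p3) ∨ ¬p1) → (◇(p2 ∧ p3) ∨ ◇¬p1)), u   [¬∨-rule on 1]
3. ¬(p2 ∧ p1), u   [¬∨-rule on 1]
4. ◇((p2 ∧ p3) ∨ ¬p1), u   [¬→-rule on 2]
5. ¬(◇(p2 ∧ p3) ∨ ◇¬p1), u   [¬→-rule on 2]
6. ¬◇(p2 ∧ p3), u   [¬∨-rule on 5]
7. ¬◇¬p1, u   [¬∨-rule on 5]
8. ¬(p2 ∧ p3), u   [¬◇-rule on 6 via uRu]
9. p1, u   [¬◇-rule on 7 via uRu]
10. ¬p2, u   [¬∧-rule on 3 (branches; this branch)]
11. ¬p3, u   [¬∧-rule on 8 (branches; this branch)]
12. (p2 ∧ p3) ∨ ¬p1, v   [◇-rule on 4: fresh world v, uRv]
13. ¬(p2 ∧ p3), v   [¬◇-rule on 6 via uRv]
14. p1, v   [¬◇-rule on 7 via uRv]
15. p2 ∧ p3, v   [∨-rule on 12 (branches; this branch)]
16. p2, v   [∧-rule on 15]
17. p3, v   [∧-rule on 15]
18. ¬p3, v   [¬∧-rule on 13 (branches; this branch)]
Accessibility: uRu, uRv, vRv
Branch closes: p3 and ¬p3 both at v.
All branches of the negation close; one closing branch shown above.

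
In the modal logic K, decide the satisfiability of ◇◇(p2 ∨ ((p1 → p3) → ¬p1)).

Satisfiable

1. ◇◇(p2 ∨ ((p1 → p3) → ¬p1)), 0
2. ◇(p2 ∨ ((p1 → p3) → ¬p1)), 1   [◇-rule on 1: fresh world 1, 0R1]
3. p2 ∨ ((p1 → p3) → ¬p1), 2   [◇-rule on 2: fresh world 2, 1R2]
4. (p1 → p3) → ¬p1, 2   [∨-rule on 3 (branches; this branch)]
5. ¬p1, 2   [→-rule on 4 (branches; this branch)]
Accessibility: 0R1, 1R2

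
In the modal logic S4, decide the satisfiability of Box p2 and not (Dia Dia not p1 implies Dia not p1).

1. Box p2 and not (Dia Dia not p1 implies Dia not p1), u
2. Box p2, u
3. not (Dia Dia not p1 implies Dia not p1), u
4. Dia Dia not p1, u
5. not Dia not p1, u
6. p2, u
7. p1, u
8. Dia not p1, v
9. p2, v
10. p1, v
11. not p1, w
12. p2, w
13. p1, w
Accessibility: uRu, uRv, uRw, vRv, vRw, wRw
Branch closes: p1 and not p1 both at w.
All branches of the tableau close; one closing branch shown above.

No, unsatisfiable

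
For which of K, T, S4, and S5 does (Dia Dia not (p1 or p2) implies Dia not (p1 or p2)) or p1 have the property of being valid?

S4-tableau for the negation not ((Dia Dia not (p1 or p2) implies Dia not (p1 or p2)) or p1):
1. not ((Dia Dia not (p1 or p2) implies Dia not (p1 or p2)) or p1), w0
2. not (Dia Dia not (p1 or p2) implies Dia not (p1 or p2)), w0
3. not p1, w0
4. Dia Dia not (p1 or p2), w0
5. not Dia not (p1 or p2), w0
6. p1 or p2, w0
7. p2, w0
8. Dia not (p1 or p2), w1
9. p1 or p2, w1
10. p2, w1
11. not (p1 or p2), w2
12. not p1, w2
13. not p2, w2
14. p1 or p2, w2
15. p2, w2
Accessibility: w0Rw0, w0Rw1, w0Rw2, w1Rw1, w1Rw2, w2Rw2
Branch closes: p2 and not p2 both at w2.
Every branch closes (one shown): valid in S4, hence also in S5 (every theorem of S4 is a theorem of S5).
T-tableau for the negation not ((Dia Dia not (p1 or p2) implies Dia not (p1 or p2)) or p1):
1. not ((Dia Dia not (p1 or p2) implies Dia not (p1 or p2)) or p1), w0
2. not (Dia Dia not (p1 or p2) implies Dia not (p1 or p2)), w0
3. not p1, w0
4. Dia Dia not (p1 or p2), w0
5. not Dia not (p1 or p2), w0
6. p1 or p2, w0
7. p2, w0
8. Dia not (p1 or p2), w1
9. p1 or p2, w1
10. p2, w1
11. not (p1 or p2), w2
12. not p1, w2
13. not p2, w2
Accessibility: w0Rw0, w0Rw1, w1Rw1, w1Rw2, w2Rw2
Complete open branch: countermodel on a T-frame, so not valid in T, nor in K (the same frame is also a K-frame).

S4, S5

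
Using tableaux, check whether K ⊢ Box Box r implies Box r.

Tableau for the negation not (Box Box r implies Box r):
1. not (Box Box r implies Box r), u
2. Box Box r, u
3. not Box r, u
4. not r, v
5. Box r, v
Accessibility: uRv
The negation has an open branch (countermodel exists).

Invalid (countermodel exists)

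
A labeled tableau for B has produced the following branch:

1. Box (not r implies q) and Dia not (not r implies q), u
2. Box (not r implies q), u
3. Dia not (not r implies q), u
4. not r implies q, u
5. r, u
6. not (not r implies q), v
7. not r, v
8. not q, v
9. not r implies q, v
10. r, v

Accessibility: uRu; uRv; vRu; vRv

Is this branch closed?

Closed

Both r and not r appear at v.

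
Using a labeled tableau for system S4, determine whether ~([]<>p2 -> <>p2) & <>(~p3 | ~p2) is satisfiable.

1. ~([]<>p2 -> <>p2) & <>(~p3 | ~p2), 0
2. ~([]<>p2 -> <>p2), 0
3. <>(~p3 | ~p2), 0
4. []<>p2, 0
5. ~<>p2, 0
6. <>p2, 0
7. ~p2, 0
8. ~p3 | ~p2, 1
9. <>p2, 1
10. ~p2, 1
11. p2, 2
12. <>p2, 2
13. ~p2, 2
Accessibility: 0R0, 0R1, 0R2, 1R1, 2R2
Branch closes: p2 and ~p2 both at 2.
All branches of the tableau close; one closing branch shown above.

No, unsatisfiable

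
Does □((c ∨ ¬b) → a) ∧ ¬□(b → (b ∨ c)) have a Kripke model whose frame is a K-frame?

Unsatisfiable

1. □((c ∨ ¬b) → a) ∧ ¬□(b → (b ∨ c)), w0
2. □((c ∨ ¬b) → a), w0   [∧-rule on 1]
3. ¬□(b → (b ∨ c)), w0   [∧-rule on 1]
4. ¬(b → (b ∨ c)), w1   [¬□-rule on 3: fresh world w1, w0Rw1]
5. b, w1   [¬→-rule on 4]
6. ¬(b ∨ c), w1   [¬→-rule on 4]
7. ¬b, w1   [¬∨-rule on 6]
8. ¬c, w1   [¬∨-rule on 6]
Accessibility: w0Rw1
Branch closes: b and ¬b both at w1.
Every branch closes; the branch above is one of them.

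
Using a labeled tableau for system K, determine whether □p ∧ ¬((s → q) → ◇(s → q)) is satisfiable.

1. □p ∧ ¬((s → q) → ◇(s → q)), u
2. □p, u   [∧-rule on 1]
3. ¬((s → q) → ◇(s → q)), u   [∧-rule on 1]
4. s → q, u   [¬→-rule on 3]
5. ¬◇(s → q), u   [¬→-rule on 3]
6. q, u   [→-rule on 4 (branches; this branch)]

Satisfiable (open branch found)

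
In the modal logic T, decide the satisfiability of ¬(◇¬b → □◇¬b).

Yes, satisfiable

1. ¬(◇¬b → □◇¬b), w0
2. ◇¬b, w0   [¬→-rule on 1]
3. ¬□◇¬b, w0   [¬→-rule on 1]
4. ¬b, w1   [◇-rule on 2: fresh world w1, w0Rw1]
5. ¬◇¬b, w2   [¬□-rule on 3: fresh world w2, w0Rw2]
6. b, w2   [¬◇-rule on 5 via w2Rw2]
Accessibility: w0Rw0, w0Rw1, w0Rw2, w1Rw1, w2Rw2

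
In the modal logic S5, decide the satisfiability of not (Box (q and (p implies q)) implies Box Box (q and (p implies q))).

Unsatisfiable (every branch closes)

1. not (Box (q and (p implies q)) implies Box Box (q and (p implies q))), w0
2. Box (q and (p implies q)), w0
3. not Box Box (q and (p implies q)), w0
4. q and (p implies q), w0
5. q, w0
6. p implies q, w0
7. not Box (q and (p implies q)), w1
8. q and (p implies q), w1
9. q, w1
10. p implies q, w1
11. not (q and (p implies q)), w2
12. q and (p implies q), w2
13. q, w2
14. p implies q, w2
15. not (p implies q), w2
16. p, w2
17. not q, w2
Accessibility: w0Rw0, w0Rw1, w0Rw2, w1Rw0, w1Rw1, w1Rw2, w2Rw0, w2Rw1, w2Rw2
Branch closes: q and not q both at w2.
(One branch shown.) All branches close.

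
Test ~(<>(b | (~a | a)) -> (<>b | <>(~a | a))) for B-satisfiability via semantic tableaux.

Unsatisfiable (every branch closes)

1. ~(<>(b | (~a | a)) -> (<>b | <>(~a | a))), w0
2. <>(b | (~a | a)), w0   [~->-rule on 1]
3. ~(<>b | <>(~a | a)), w0   [~->-rule on 1]
4. ~<>b, w0   [~|-rule on 3]
5. ~<>(~a | a), w0   [~|-rule on 3]
6. ~b, w0   [~<>-rule on 4 via w0Rw0]
7. ~(~a | a), w0   [~<>-rule on 5 via w0Rw0]
8. a, w0   [~|-rule on 7]
9. ~a, w0   [~|-rule on 7]
Accessibility: w0Rw0
Branch closes: a and ~a both at w0.
Every branch closes; the branch above is one of them.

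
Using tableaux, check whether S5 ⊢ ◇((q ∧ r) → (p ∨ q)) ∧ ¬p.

Tableau for the negation ¬(◇((q ∧ r) → (p ∨ q)) ∧ ¬p):
1. ¬(◇((q ∧ r) → (p ∨ q)) ∧ ¬p), w0
2. p, w0
Accessibility: w0Rw0
The negation has an open branch (countermodel exists).

Not valid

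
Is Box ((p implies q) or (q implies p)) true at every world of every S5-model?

Valid

Tableau for the negation not Box ((p implies q) or (q implies p)):
1. not Box ((p implies q) or (q implies p)), u
2. not ((p implies q) or (q implies p)), v
3. not (p implies q), v
4. not (q implies p), v
5. p, v
6. not q, v
7. q, v
8. not p, v
Accessibility: uRu, uRv, vRu, vRv
Branch closes: q and not q both at v.
Every branch of the negation's tableau closes; the branch above is one of them.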